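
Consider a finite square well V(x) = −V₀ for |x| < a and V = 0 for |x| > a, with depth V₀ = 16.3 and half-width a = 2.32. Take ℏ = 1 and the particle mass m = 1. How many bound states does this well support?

The dimensionless depth is z₀ = a√(2mV₀)/ℏ = 2.32 × √(32.60) = 13.25.
The even/odd transcendental equations gain one root per π/2 in z₀, giving N = 1 + ⌊2z₀/π⌋ = 1 + ⌊8.433⌋ = 9.

N = 9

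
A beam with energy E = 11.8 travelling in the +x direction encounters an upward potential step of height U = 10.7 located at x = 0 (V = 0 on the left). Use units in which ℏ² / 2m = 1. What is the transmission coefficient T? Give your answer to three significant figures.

On each side the TISE gives plane waves with k = √(2m(E − V))/ℏ: k₁ = √(2·½·11.8) = 3.435, k₂ = √(2·½·1.1) = 1.049.
Matching ψ and ψ′ at x = 0 gives r = (k₁ − k₂)/(k₁ + k₂), so R = r² = 0.2832 and T = 1 − R = 0.7168.

T = 0.717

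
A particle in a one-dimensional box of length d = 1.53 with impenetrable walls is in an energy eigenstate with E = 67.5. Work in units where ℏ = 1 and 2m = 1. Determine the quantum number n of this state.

For an infinite well E_n = n²π²ℏ²/(2md²), so n = (d/πℏ)√(2mE).
n = (1.53/π) × √(2 × 0.5 × 67.5) = 4.001 → n = 4.

n = 4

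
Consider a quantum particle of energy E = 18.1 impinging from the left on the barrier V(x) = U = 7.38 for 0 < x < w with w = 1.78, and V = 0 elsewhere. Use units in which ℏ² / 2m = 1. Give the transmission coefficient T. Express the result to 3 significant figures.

T = 0.987

Above the barrier the interior wavenumber is k₂ = √(2m(E − U))/ℏ = 3.274, giving phase k₂w = 5.828.
Matching at both interfaces gives T⁻¹ = 1 + U² sin²(k₂w) / [4E(E − U)] = 1.014, hence T = 0.987.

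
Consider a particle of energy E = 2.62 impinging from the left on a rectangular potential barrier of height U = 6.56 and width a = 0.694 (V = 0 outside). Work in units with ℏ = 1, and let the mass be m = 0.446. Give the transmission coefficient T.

Since E < U the interior solution is evanescent with decay constant κ = √(2m(U − E))/ℏ = 1.875.
κa = 1.301, sinh(κa) = 1.700.
Matching ψ, ψ′ at both faces gives T = [1 + U² sinh²(κa) / (4E(U − E))]⁻¹ = 1/4.013 = 0.249.

T = 0.249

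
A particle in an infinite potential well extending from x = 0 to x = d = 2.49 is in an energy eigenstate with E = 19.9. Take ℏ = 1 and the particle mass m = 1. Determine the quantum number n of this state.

n = 5

From E_n = n²π²ℏ²/(2md²) invert to n = √(2md²E)/(πℏ).
n = (2.49/π) × √(2 × 1 × 19.9) = 5.000 → n = 5.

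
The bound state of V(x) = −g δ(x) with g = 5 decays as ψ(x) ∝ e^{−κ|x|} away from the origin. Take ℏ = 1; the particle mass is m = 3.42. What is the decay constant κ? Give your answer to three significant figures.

Integrating the TISE across x = 0 gives the cusp condition ψ'(0⁺) − ψ'(0⁻) = −(2mg/ℏ²)ψ(0).
With ψ ∝ e^{−κ|x|} this yields −2κ = −2mg/ℏ², so κ = mg/ℏ² = 17.10.

κ = 17.1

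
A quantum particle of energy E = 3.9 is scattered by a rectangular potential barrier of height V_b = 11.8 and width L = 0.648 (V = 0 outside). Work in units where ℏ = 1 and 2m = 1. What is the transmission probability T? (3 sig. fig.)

E < V_b: inside the barrier ψ ∝ e^{±κx} with κ = √(2m(V_b − E))/ℏ = 2.811.
κL = 1.821, sinh(κL) = 3.009.
Matching ψ, ψ′ at both faces gives T = [1 + V_b² sinh²(κL) / (4E(V_b − E))]⁻¹ = 1/11.23 = 0.0890.

T = 0.0890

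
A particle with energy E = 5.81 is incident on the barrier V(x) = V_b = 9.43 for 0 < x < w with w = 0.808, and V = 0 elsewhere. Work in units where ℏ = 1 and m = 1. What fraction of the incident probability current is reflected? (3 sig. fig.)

R = 0.952

E < V_b: inside the barrier ψ ∝ e^{±κx} with κ = √(2m(V_b − E))/ℏ = 2.691.
κw = 2.174, sinh(κw) = 4.340.
Matching ψ, ψ′ at both faces gives T = [1 + V_b² sinh²(κw) / (4E(V_b − E))]⁻¹ = 1/20.91 = 0.0478.
R = 1 − T = 0.952.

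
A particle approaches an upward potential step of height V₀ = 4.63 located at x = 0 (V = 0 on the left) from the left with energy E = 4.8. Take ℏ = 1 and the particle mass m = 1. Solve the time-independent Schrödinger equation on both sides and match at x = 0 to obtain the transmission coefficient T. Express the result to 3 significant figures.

T = 0.533

The wavenumbers are k₁ = √(2mE)/ℏ = 3.098 on the left and k₂ = √(2m(E − V₀))/ℏ = 0.5831 on the right.
Matching ψ and ψ′ at x = 0 gives r = (k₁ − k₂)/(k₁ + k₂), so R = r² = 0.4668 and T = 1 − R = 0.5332.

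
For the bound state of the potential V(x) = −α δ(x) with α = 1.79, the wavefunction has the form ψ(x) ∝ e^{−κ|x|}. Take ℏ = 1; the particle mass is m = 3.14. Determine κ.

κ = 5.62

Integrating the TISE across x = 0 gives the cusp condition ψ'(0⁺) − ψ'(0⁻) = −(2mα/ℏ²)ψ(0).
With ψ ∝ e^{−κ|x|} this yields −2κ = −2mα/ℏ², so κ = mα/ℏ² = 5.621.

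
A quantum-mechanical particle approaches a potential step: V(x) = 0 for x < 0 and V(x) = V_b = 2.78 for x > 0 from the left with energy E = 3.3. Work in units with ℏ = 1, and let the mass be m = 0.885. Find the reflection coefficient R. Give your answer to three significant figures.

R = 0.186

On each side the TISE gives plane waves with k = √(2m(E − V))/ℏ: k₁ = √(2·0.885·3.3) = 2.417, k₂ = √(2·0.885·0.52) = 0.9594.
Continuity of ψ and ψ′ at the step yields the reflection amplitude r = (k₁ − k₂)/(k₁ + k₂) = 0.4317; thus R = |r|² = 0.1863, T = 0.8137.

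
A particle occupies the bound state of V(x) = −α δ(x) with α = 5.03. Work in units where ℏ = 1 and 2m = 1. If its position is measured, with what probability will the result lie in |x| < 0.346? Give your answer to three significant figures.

The normalised bound state is ψ = √κ e^{−κ|x|} with κ = mα/ℏ² = 2.515.
P(|x| < d) = ∫_{−d}^{d} κ e^{−2κ|x|} dx = 1 − e^{−2κd} = 1 − e^{−1.740} = 0.8245.

P = 0.825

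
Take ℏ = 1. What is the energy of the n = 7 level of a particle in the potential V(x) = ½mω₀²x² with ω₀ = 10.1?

Using E_n = (n + ½)ℏω₀: E_7 = 7.5 × 10.1 = 75.75.

E = 75.8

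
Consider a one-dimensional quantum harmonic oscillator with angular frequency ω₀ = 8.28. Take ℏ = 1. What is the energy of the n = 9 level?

Using E_n = (n + ½)ℏω₀: E_9 = 9.5 × 8.28 = 78.66.

E = 78.7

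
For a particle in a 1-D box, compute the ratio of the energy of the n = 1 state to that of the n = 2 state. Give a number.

0.25

E_n = n²π²ℏ²/(2mL²) so the ratio is n₂²/n₁² = 1/4 = 0.25.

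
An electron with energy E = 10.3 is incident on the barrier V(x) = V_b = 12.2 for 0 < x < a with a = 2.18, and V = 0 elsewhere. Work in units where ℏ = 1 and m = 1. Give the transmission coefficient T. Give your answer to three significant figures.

T = 0.000428

E < V_b: inside the barrier ψ ∝ e^{±κx} with κ = √(2m(V_b − E))/ℏ = 1.949.
κa = 4.250, sinh(κa) = 35.03.
The exact tunnelling result is T⁻¹ = 1 + V_b² sinh²(κa) / [4E(V_b − E)] = 2334, so T = 0.000428.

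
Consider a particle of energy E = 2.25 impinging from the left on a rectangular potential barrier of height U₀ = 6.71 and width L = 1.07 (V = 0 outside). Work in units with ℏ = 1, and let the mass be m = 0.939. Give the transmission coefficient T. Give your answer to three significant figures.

T = 0.00726

Since E < U₀ the interior solution is evanescent with decay constant κ = √(2m(U₀ − E))/ℏ = 2.894.
κL = 3.097, sinh(κL) = 11.04.
Matching ψ, ψ′ at both faces gives T = [1 + U₀² sinh²(κL) / (4E(U₀ − E))]⁻¹ = 1/137.7 = 0.00726.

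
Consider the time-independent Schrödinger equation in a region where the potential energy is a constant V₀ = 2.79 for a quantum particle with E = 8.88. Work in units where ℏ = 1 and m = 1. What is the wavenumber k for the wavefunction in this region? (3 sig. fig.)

With E > V₀ the solution is oscillatory, ψ ∝ e^{±ikx} with k = √(2m(E − V₀))/ℏ.
k = √(2 × 1 × 6.09) = 3.490.

k = 3.49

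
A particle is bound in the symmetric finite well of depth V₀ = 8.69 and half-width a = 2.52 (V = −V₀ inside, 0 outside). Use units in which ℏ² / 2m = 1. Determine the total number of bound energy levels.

N = 5

Define the well-strength parameter z₀ = (a/ℏ)√(2mV₀) = 2.52 × √(2·0.5·8.69) = 7.429.
The even/odd transcendental equations gain one root per π/2 in z₀, giving N = 1 + ⌊2z₀/π⌋ = 1 + ⌊4.729⌋ = 5.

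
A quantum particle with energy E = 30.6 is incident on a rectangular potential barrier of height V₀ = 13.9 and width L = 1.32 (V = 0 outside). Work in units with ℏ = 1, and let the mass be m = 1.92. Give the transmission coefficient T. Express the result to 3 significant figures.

T = 0.927

E > V₀: inside the barrier k₂ = √(2m(E − V₀))/ℏ = 8.008, k₂L = 10.57.
Matching at both interfaces gives T⁻¹ = 1 + V₀² sin²(k₂L) / [4E(E − V₀)] = 1.078, hence T = 0.927.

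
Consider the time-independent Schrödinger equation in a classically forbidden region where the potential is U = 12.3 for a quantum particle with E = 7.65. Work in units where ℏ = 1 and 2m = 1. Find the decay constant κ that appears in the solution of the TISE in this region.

κ = 2.16

Since E < U the TISE in this region is ψ'' = κ²ψ with κ = √(2m(U − E))/ℏ.
κ = √(2 × 0.5 × 4.65) = 2.156.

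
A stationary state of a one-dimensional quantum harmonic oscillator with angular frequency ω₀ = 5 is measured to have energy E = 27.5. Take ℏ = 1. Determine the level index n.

n = 5

E_n = ℏω₀(n + ½) ⇒ n = E/(ℏω₀) − ½ = 27.5/5 − 0.5 = 5.000 → n = 5.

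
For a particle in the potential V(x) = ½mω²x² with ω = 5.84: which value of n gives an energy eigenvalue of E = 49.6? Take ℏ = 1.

n = 8

Invert E_n = (n + ½)ℏω: n = E/ℏω − ½ = 7.993, so n = 8.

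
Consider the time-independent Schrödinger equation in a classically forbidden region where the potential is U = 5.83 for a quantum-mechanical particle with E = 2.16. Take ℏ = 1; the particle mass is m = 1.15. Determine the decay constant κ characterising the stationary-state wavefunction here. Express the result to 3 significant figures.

Since E < U the TISE in this region is ψ'' = κ²ψ with κ = √(2m(U − E))/ℏ.
κ = √(2 × 1.15 × 3.67) = 2.905.

κ = 2.91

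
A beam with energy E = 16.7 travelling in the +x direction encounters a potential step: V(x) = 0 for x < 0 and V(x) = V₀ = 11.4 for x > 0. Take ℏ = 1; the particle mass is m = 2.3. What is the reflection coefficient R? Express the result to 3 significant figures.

R = 0.0780

The wavenumbers are k₁ = √(2mE)/ℏ = 8.765 on the left and k₂ = √(2m(E − V₀))/ℏ = 4.938 on the right.
Continuity of ψ and ψ′ at the step yields the reflection amplitude r = (k₁ − k₂)/(k₁ + k₂) = 0.2793; thus R = |r|² = 0.07801, T = 0.9220.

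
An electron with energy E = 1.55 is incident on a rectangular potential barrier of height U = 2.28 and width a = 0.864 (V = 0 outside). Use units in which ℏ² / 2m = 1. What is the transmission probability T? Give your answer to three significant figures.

T = 0.572

E < U: inside the barrier ψ ∝ e^{±κx} with κ = √(2m(U − E))/ℏ = 0.8544.
κa = 0.7382, sinh(κa) = 0.8071.
The exact tunnelling result is T⁻¹ = 1 + U² sinh²(κa) / [4E(U − E)] = 1.748, so T = 0.572.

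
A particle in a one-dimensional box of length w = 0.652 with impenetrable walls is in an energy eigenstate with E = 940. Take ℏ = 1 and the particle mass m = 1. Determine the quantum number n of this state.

For an infinite well E_n = n²π²ℏ²/(2mw²), so n = (w/πℏ)√(2mE).
n = (0.652/π) × √(2 × 1 × 940) = 8.999 → n = 9.

n = 9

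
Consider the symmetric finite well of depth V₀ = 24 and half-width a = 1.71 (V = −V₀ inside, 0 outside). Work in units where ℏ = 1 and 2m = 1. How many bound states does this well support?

N = 6

Define the well-strength parameter z₀ = (a/ℏ)√(2mV₀) = 1.71 × √(2·0.5·24) = 8.377.
A new bound state (alternating even/odd) appears each time z₀ passes a multiple of π/2, so N = ⌊2z₀/π⌋ + 1 = ⌊5.333⌋ + 1 = 6.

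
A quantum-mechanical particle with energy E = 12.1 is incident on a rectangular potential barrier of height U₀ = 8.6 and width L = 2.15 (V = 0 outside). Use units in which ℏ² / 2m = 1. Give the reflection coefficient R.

R = 0.206

Above the barrier the interior wavenumber is k₂ = √(2m(E − U₀))/ℏ = 1.871, giving phase k₂L = 4.022.
Matching at both interfaces gives T⁻¹ = 1 + U₀² sin²(k₂L) / [4E(E − U₀)] = 1.260, hence T = 0.794.
R = 1 − T = 0.206.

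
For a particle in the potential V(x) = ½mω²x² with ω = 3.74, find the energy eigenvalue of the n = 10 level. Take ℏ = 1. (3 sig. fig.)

E = 39.3

The oscillator eigenvalues are E_n = ℏω(n + ½), so E_10 = 3.74 × 10.5 = 39.27.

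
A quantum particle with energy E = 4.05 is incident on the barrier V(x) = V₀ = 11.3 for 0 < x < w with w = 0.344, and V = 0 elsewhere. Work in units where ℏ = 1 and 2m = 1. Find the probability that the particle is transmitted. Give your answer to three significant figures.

T = 0.448

E < V₀: inside the barrier ψ ∝ e^{±κx} with κ = √(2m(V₀ − E))/ℏ = 2.693.
κw = 0.9262, sinh(κw) = 1.064.
Matching ψ, ψ′ at both faces gives T = [1 + V₀² sinh²(κw) / (4E(V₀ − E))]⁻¹ = 1/2.232 = 0.448.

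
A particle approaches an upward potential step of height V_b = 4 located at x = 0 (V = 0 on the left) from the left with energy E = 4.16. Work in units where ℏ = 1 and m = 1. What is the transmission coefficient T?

The wavenumbers are k₁ = √(2mE)/ℏ = 2.884 on the left and k₂ = √(2m(E − V_b))/ℏ = 0.5657 on the right.
Continuity of ψ and ψ′ at the step yields the reflection amplitude r = (k₁ − k₂)/(k₁ + k₂) = 0.6721; thus R = |r|² = 0.4517, T = 0.5483.

T = 0.548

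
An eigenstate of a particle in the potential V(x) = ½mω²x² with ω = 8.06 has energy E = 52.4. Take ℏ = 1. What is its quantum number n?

Invert E_n = (n + ½)ℏω: n = E/ℏω − ½ = 6.001, so n = 6.

n = 6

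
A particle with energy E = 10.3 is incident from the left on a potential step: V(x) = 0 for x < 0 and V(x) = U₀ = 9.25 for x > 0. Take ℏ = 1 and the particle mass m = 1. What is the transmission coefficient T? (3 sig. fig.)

The wavenumbers are k₁ = √(2mE)/ℏ = 4.539 on the left and k₂ = √(2m(E − U₀))/ℏ = 1.449 on the right.
Continuity of ψ and ψ′ at the step yields the reflection amplitude r = (k₁ − k₂)/(k₁ + k₂) = 0.5160; thus R = |r|² = 0.2662, T = 0.7338.

T = 0.734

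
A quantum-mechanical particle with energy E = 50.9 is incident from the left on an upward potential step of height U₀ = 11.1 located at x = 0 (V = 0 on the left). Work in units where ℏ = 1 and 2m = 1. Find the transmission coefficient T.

On each side the TISE gives plane waves with k = √(2m(E − V))/ℏ: k₁ = √(2·½·50.9) = 7.134, k₂ = √(2·½·39.8) = 6.309.
Matching ψ and ψ′ at x = 0 gives r = (k₁ − k₂)/(k₁ + k₂), so R = r² = 0.003773 and T = 1 − R = 0.9962.

T = 0.996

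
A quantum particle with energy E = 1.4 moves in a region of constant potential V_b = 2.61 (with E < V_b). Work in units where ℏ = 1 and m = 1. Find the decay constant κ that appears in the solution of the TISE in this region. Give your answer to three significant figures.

Since E < V_b the TISE in this region is ψ'' = κ²ψ with κ = √(2m(V_b − E))/ℏ.
κ = √(2 × 1 × 1.21) = 1.556.

κ = 1.56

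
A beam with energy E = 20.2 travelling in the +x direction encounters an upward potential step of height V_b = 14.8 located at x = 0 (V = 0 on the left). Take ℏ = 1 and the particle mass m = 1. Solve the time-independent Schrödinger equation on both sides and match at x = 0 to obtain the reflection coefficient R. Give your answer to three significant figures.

The wavenumbers are k₁ = √(2mE)/ℏ = 6.356 on the left and k₂ = √(2m(E − V_b))/ℏ = 3.286 on the right.
Continuity of ψ and ψ′ at the step yields the reflection amplitude r = (k₁ − k₂)/(k₁ + k₂) = 0.3184; thus R = |r|² = 0.1014, T = 0.8986.

R = 0.101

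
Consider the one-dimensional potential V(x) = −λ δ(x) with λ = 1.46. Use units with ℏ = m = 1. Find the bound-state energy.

For x ≠ 0 the bound state is ψ ∝ e^{−κ|x|}; integrating the TISE across the delta gives the cusp condition 2κ = 2mλ/ℏ², so κ = 1.460.
Then E = −ℏ²κ²/(2m) = −mλ²/(2ℏ²) = -1.066.

E = -1.07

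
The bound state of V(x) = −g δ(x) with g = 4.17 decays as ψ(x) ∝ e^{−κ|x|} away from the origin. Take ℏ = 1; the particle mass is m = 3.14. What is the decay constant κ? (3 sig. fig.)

κ = 13.1

Integrate −(ℏ²/2m)ψ'' − gδ(x)ψ = Eψ from −ε to +ε: the ψ'' term gives ψ'(0⁺) − ψ'(0⁻) and the δ term gives −(2mg/ℏ²)ψ(0).
With ψ ∝ e^{−κ|x|} this yields −2κ = −2mg/ℏ², so κ = mg/ℏ² = 13.09.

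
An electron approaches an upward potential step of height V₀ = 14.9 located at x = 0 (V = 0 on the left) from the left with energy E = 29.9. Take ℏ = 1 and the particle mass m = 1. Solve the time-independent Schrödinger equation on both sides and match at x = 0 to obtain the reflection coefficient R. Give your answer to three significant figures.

On each side the TISE gives plane waves with k = √(2m(E − V))/ℏ: k₁ = √(2·1·29.9) = 7.733, k₂ = √(2·1·15) = 5.477.
Matching ψ and ψ′ at x = 0 gives r = (k₁ − k₂)/(k₁ + k₂), so R = r² = 0.02916 and T = 1 − R = 0.9708.

R = 0.0292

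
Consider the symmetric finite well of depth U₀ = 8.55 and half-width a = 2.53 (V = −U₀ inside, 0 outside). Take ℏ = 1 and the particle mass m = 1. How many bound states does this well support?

N = 7

The dimensionless depth is z₀ = a√(2mU₀)/ℏ = 2.53 × √(17.10) = 10.46.
The even/odd transcendental equations gain one root per π/2 in z₀, giving N = 1 + ⌊2z₀/π⌋ = 1 + ⌊6.660⌋ = 7.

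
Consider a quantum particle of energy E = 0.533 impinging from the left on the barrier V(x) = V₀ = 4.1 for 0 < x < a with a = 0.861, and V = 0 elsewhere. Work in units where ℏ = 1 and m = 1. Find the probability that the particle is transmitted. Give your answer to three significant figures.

T = 0.0182

E < V₀: inside the barrier ψ ∝ e^{±κx} with κ = √(2m(V₀ − E))/ℏ = 2.671.
κa = 2.300, sinh(κa) = 4.935.
The exact tunnelling result is T⁻¹ = 1 + V₀² sinh²(κa) / [4E(V₀ − E)] = 54.84, so T = 0.0182.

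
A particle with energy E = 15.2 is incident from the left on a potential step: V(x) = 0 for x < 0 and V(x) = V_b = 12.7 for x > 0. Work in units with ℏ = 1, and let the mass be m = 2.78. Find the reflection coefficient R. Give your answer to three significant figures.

The wavenumbers are k₁ = √(2mE)/ℏ = 9.193 on the left and k₂ = √(2m(E − V_b))/ℏ = 3.728 on the right.
Matching ψ and ψ′ at x = 0 gives r = (k₁ − k₂)/(k₁ + k₂), so R = r² = 0.1789 and T = 1 − R = 0.8211.

R = 0.179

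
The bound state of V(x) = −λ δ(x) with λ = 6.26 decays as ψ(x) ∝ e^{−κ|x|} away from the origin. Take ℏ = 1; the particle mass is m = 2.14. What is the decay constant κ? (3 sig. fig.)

Integrate −(ℏ²/2m)ψ'' − λδ(x)ψ = Eψ from −ε to +ε: the ψ'' term gives ψ'(0⁺) − ψ'(0⁻) and the δ term gives −(2mλ/ℏ²)ψ(0).
With ψ ∝ e^{−κ|x|} this yields −2κ = −2mλ/ℏ², so κ = mλ/ℏ² = 13.40.

κ = 13.4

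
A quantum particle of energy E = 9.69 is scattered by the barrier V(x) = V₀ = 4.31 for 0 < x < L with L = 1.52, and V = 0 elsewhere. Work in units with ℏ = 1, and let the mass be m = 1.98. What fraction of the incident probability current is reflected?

Above the barrier the interior wavenumber is k₂ = √(2m(E − V₀))/ℏ = 4.616, giving phase k₂L = 7.016.
Matching at both interfaces gives T⁻¹ = 1 + V₀² sin²(k₂L) / [4E(E − V₀)] = 1.040, hence T = 0.962.
R = 1 − T = 0.0383.

R = 0.0383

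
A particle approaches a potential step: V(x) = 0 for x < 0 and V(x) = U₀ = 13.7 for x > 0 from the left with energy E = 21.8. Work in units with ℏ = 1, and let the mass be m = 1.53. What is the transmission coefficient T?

T = 0.941

On each side the TISE gives plane waves with k = √(2m(E − V))/ℏ: k₁ = √(2·1.53·21.8) = 8.167, k₂ = √(2·1.53·8.1) = 4.979.
Continuity of ψ and ψ′ at the step yields the reflection amplitude r = (k₁ − k₂)/(k₁ + k₂) = 0.2426; thus R = |r|² = 0.05884, T = 0.9412.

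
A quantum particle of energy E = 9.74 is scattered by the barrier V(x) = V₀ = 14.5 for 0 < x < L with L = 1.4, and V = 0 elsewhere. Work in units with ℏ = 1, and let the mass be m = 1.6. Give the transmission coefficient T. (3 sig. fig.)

E < V₀: inside the barrier ψ ∝ e^{±κx} with κ = √(2m(V₀ − E))/ℏ = 3.903.
κL = 5.464, sinh(κL) = 118.0.
The exact tunnelling result is T⁻¹ = 1 + V₀² sinh²(κL) / [4E(V₀ − E)] = 15790, so T = 0.0000633.

T = 0.0000633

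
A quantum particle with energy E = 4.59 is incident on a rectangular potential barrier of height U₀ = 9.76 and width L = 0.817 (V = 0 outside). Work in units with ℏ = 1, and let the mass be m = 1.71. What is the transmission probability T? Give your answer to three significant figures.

T = 0.00413

Since E < U₀ the interior solution is evanescent with decay constant κ = √(2m(U₀ − E))/ℏ = 4.205.
κL = 3.435, sinh(κL) = 15.51.
Matching ψ, ψ′ at both faces gives T = [1 + U₀² sinh²(κL) / (4E(U₀ − E))]⁻¹ = 1/242.3 = 0.00413.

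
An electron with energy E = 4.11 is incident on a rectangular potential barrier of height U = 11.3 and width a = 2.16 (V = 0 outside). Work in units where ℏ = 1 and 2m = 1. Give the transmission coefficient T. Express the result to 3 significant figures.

E < U: inside the barrier ψ ∝ e^{±κx} with κ = √(2m(U − E))/ℏ = 2.681.
κa = 5.792, sinh(κa) = 163.8.
Matching ψ, ψ′ at both faces gives T = [1 + U² sinh²(κa) / (4E(U − E))]⁻¹ = 1/28990 = 0.0000345.

T = 0.0000345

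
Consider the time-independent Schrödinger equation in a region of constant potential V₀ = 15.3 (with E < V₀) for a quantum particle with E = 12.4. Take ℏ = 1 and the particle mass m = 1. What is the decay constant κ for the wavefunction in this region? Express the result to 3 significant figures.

Since E < V₀ the TISE in this region is ψ'' = κ²ψ with κ = √(2m(V₀ − E))/ℏ.
κ = √(2 × 1 × 2.9) = 2.408.

κ = 2.41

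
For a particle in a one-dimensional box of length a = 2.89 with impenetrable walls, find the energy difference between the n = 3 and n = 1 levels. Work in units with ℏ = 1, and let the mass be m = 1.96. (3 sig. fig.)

ΔE = 2.41

E_n = n²π²ℏ²/(2ma²), so ΔE = (3² − 1²) π²ℏ²/(2ma²).
ΔE = 8 × π² / (2 × 1.96 × 2.89²) = 2.412.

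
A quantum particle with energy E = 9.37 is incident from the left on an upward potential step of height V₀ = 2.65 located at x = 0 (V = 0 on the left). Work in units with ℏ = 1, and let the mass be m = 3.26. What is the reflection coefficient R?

R = 0.00687

On each side the TISE gives plane waves with k = √(2m(E − V))/ℏ: k₁ = √(2·3.26·9.37) = 7.816, k₂ = √(2·3.26·6.72) = 6.619.
Continuity of ψ and ψ′ at the step yields the reflection amplitude r = (k₁ − k₂)/(k₁ + k₂) = 0.08292; thus R = |r|² = 0.006875, T = 0.9931.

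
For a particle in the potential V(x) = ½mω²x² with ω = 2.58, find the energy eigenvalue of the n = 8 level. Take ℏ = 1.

The oscillator eigenvalues are E_n = ℏω(n + ½), so E_8 = 2.58 × 8.5 = 21.93.

E = 21.9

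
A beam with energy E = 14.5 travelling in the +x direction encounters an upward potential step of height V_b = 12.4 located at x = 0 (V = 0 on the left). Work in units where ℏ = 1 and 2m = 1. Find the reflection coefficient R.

R = 0.201

The wavenumbers are k₁ = √(2mE)/ℏ = 3.808 on the left and k₂ = √(2m(E − V_b))/ℏ = 1.449 on the right.
Continuity of ψ and ψ′ at the step yields the reflection amplitude r = (k₁ − k₂)/(k₁ + k₂) = 0.4487; thus R = |r|² = 0.2013, T = 0.7987.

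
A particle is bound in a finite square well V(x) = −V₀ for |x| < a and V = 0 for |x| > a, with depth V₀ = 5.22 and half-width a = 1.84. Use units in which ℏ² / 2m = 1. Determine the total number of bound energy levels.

N = 3

Define the well-strength parameter z₀ = (a/ℏ)√(2mV₀) = 1.84 × √(2·0.5·5.22) = 4.204.
The even/odd transcendental equations gain one root per π/2 in z₀, giving N = 1 + ⌊2z₀/π⌋ = 1 + ⌊2.676⌋ = 3.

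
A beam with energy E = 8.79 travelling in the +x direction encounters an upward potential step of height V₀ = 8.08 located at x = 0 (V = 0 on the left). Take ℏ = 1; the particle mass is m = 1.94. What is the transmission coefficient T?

The wavenumbers are k₁ = √(2mE)/ℏ = 5.840 on the left and k₂ = √(2m(E − V₀))/ℏ = 1.660 on the right.
Matching ψ and ψ′ at x = 0 gives r = (k₁ − k₂)/(k₁ + k₂), so R = r² = 0.3107 and T = 1 − R = 0.6893.

T = 0.689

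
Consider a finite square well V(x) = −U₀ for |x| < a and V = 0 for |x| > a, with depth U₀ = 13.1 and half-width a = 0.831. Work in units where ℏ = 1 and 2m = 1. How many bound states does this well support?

The dimensionless depth is z₀ = a√(2mU₀)/ℏ = 0.831 × √(13.10) = 3.008.
A new bound state (alternating even/odd) appears each time z₀ passes a multiple of π/2, so N = ⌊2z₀/π⌋ + 1 = ⌊1.915⌋ + 1 = 2.

N = 2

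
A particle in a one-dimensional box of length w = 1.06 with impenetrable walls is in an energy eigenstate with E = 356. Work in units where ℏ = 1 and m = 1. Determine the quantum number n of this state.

n = 9

From E_n = n²π²ℏ²/(2mw²) invert to n = √(2mw²E)/(πℏ).
n = (1.06/π) × √(2 × 1 × 356) = 9.003 → n = 9.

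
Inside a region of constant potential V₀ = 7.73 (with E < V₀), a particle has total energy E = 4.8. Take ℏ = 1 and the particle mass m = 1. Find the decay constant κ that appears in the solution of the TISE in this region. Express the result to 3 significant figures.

Since E < V₀ the TISE in this region is ψ'' = κ²ψ with κ = √(2m(V₀ − E))/ℏ.
κ = √(2 × 1 × 2.93) = 2.421.

κ = 2.42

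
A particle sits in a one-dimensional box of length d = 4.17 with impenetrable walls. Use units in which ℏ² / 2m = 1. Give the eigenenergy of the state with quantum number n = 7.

The infinite-well eigenfunctions ψ_n = √(2/d) sin(nπx/d) vanish at both walls, giving E_n = n²π²ℏ²/(2md²).
E_7 = 7² × π² / (2 × 0.5 × 4.17²) = 27.81.

E = 27.8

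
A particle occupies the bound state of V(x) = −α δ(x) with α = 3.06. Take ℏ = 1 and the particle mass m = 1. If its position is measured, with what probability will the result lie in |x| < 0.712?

P = 0.987

The normalised bound state is ψ = √κ e^{−κ|x|} with κ = mα/ℏ² = 3.060.
P(|x| < d) = ∫_{−d}^{d} κ e^{−2κ|x|} dx = 1 − e^{−2κd} = 1 − e^{−4.357} = 0.9872.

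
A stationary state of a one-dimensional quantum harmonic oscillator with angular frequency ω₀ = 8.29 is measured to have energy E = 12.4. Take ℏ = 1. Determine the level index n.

n = 1

Invert E_n = (n + ½)ℏω₀: n = E/ℏω₀ − ½ = 0.996, so n = 1.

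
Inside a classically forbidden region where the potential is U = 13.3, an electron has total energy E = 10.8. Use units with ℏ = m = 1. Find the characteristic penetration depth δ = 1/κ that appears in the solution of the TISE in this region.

δ = 0.447

Since E < U the TISE in this region is ψ'' = κ²ψ with κ = √(2m(U − E))/ℏ.
κ = √(2 × 1 × 2.5) = 2.236. The penetration depth is δ = 1/κ = 0.447.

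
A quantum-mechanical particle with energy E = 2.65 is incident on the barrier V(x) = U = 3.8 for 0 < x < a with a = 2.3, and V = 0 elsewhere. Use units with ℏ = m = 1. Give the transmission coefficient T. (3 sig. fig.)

T = 0.00315

E < U: inside the barrier ψ ∝ e^{±κx} with κ = √(2m(U − E))/ℏ = 1.517.
κa = 3.488, sinh(κa) = 16.35.
Matching ψ, ψ′ at both faces gives T = [1 + U² sinh²(κa) / (4E(U − E))]⁻¹ = 1/317.5 = 0.00315.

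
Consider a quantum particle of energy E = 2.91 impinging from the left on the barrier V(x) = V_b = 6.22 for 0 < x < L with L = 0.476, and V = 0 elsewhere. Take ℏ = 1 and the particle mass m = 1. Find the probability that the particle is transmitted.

T = 0.292

E < V_b: inside the barrier ψ ∝ e^{±κx} with κ = √(2m(V_b − E))/ℏ = 2.573.
κL = 1.225, sinh(κL) = 1.555.
Matching ψ, ψ′ at both faces gives T = [1 + V_b² sinh²(κL) / (4E(V_b − E))]⁻¹ = 1/3.427 = 0.292.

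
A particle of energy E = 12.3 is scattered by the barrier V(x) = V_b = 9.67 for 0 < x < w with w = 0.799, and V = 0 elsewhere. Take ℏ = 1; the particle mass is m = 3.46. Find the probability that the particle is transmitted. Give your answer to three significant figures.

Above the barrier the interior wavenumber is k₂ = √(2m(E − V_b))/ℏ = 4.266, giving phase k₂w = 3.409.
T = [1 + V_b² sin²(k₂w) / (4E(E − V_b))]⁻¹ = 1/1.050 = 0.952.

T = 0.952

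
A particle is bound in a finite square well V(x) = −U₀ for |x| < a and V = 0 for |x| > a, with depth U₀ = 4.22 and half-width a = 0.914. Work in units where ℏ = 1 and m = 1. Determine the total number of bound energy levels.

Define the well-strength parameter z₀ = (a/ℏ)√(2mU₀) = 0.914 × √(2·1·4.22) = 2.655.
A new bound state (alternating even/odd) appears each time z₀ passes a multiple of π/2, so N = ⌊2z₀/π⌋ + 1 = ⌊1.690⌋ + 1 = 2.

N = 2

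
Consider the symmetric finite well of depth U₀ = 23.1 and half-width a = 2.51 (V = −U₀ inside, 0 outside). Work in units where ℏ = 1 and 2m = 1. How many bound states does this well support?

The dimensionless depth is z₀ = a√(2mU₀)/ℏ = 2.51 × √(23.10) = 12.06.
The even/odd transcendental equations gain one root per π/2 in z₀, giving N = 1 + ⌊2z₀/π⌋ = 1 + ⌊7.680⌋ = 8.

N = 8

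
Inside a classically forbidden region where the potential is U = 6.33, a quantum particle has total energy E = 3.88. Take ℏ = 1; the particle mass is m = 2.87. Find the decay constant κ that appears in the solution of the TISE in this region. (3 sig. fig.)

κ = 3.75

Since E < U the TISE in this region is ψ'' = κ²ψ with κ = √(2m(U − E))/ℏ.
κ = √(2 × 2.87 × 2.45) = 3.750.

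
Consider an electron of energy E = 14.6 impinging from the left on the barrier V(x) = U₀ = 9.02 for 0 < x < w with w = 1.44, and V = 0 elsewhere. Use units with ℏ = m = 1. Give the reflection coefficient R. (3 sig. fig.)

Above the barrier the interior wavenumber is k₂ = √(2m(E − U₀))/ℏ = 3.341, giving phase k₂w = 4.811.
Matching at both interfaces gives T⁻¹ = 1 + U₀² sin²(k₂w) / [4E(E − U₀)] = 1.247, hence T = 0.802.
R = 1 − T = 0.198.

R = 0.198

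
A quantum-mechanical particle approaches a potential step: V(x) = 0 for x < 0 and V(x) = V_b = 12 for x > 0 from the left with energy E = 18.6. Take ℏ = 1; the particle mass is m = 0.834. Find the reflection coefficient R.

R = 0.0642

On each side the TISE gives plane waves with k = √(2m(E − V))/ℏ: k₁ = √(2·0.834·18.6) = 5.570, k₂ = √(2·0.834·6.6) = 3.318.
Continuity of ψ and ψ′ at the step yields the reflection amplitude r = (k₁ − k₂)/(k₁ + k₂) = 0.2534; thus R = |r|² = 0.06420, T = 0.9358.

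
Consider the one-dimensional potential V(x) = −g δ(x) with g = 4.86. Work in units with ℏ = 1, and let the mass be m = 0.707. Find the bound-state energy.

The bound state is ψ(x) = √κ e^{−κ|x|}. The derivative jump ψ'(0⁺) − ψ'(0⁻) = −(2mg/ℏ²)ψ(0) fixes κ = mg/ℏ² = 3.436.
Then E = −ℏ²κ²/(2m) = −mg²/(2ℏ²) = -8.350.

E = -8.35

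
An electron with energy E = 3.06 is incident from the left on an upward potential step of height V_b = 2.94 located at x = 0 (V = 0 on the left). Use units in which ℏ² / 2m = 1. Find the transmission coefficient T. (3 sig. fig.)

T = 0.552

The wavenumbers are k₁ = √(2mE)/ℏ = 1.749 on the left and k₂ = √(2m(E − V_b))/ℏ = 0.3464 on the right.
Continuity of ψ and ψ′ at the step yields the reflection amplitude r = (k₁ − k₂)/(k₁ + k₂) = 0.6694; thus R = |r|² = 0.4481, T = 0.5519.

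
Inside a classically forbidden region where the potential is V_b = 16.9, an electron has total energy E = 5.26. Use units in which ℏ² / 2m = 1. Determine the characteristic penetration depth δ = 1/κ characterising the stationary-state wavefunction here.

δ = 0.293

Since E < V_b the TISE in this region is ψ'' = κ²ψ with κ = √(2m(V_b − E))/ℏ.
κ = √(2 × 0.5 × 11.64) = 3.412. The penetration depth is δ = 1/κ = 0.293.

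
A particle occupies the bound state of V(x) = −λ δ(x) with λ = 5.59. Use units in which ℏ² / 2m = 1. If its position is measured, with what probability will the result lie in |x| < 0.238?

P = 0.736

The normalised bound state is ψ = √κ e^{−κ|x|} with κ = mλ/ℏ² = 2.795.
P(|x| < d) = ∫_{−d}^{d} κ e^{−2κ|x|} dx = 1 − e^{−2κd} = 1 − e^{−1.330} = 0.7356.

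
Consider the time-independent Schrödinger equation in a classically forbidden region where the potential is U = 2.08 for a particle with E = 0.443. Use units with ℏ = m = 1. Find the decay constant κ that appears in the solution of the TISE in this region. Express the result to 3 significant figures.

κ = 1.81

Since E < U the TISE in this region is ψ'' = κ²ψ with κ = √(2m(U − E))/ℏ.
κ = √(2 × 1 × 1.637) = 1.809.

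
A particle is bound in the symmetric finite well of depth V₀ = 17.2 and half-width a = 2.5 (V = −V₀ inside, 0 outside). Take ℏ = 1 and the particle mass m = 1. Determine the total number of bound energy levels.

N = 10

The dimensionless depth is z₀ = a√(2mV₀)/ℏ = 2.5 × √(34.40) = 14.66.
A new bound state (alternating even/odd) appears each time z₀ passes a multiple of π/2, so N = ⌊2z₀/π⌋ + 1 = ⌊9.335⌋ + 1 = 10.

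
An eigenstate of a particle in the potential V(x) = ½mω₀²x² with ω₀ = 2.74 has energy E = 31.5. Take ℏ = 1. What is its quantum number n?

E_n = ℏω₀(n + ½) ⇒ n = E/(ℏω₀) − ½ = 31.5/2.74 − 0.5 = 10.996 → n = 11.

n = 11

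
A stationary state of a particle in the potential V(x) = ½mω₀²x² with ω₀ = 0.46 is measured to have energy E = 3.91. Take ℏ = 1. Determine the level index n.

n = 8

Invert E_n = (n + ½)ℏω₀: n = E/ℏω₀ − ½ = 8.000, so n = 8.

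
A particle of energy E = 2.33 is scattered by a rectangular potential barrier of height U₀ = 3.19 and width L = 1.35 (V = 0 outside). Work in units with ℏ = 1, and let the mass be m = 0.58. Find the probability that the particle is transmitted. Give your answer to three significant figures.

Since E < U₀ the interior solution is evanescent with decay constant κ = √(2m(U₀ − E))/ℏ = 0.9988.
κL = 1.348, sinh(κL) = 1.796.
The exact tunnelling result is T⁻¹ = 1 + U₀² sinh²(κL) / [4E(U₀ − E)] = 5.094, so T = 0.196.

T = 0.196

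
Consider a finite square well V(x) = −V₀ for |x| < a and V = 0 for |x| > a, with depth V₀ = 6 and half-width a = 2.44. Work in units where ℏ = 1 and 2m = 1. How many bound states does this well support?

Define the well-strength parameter z₀ = (a/ℏ)√(2mV₀) = 2.44 × √(2·0.5·6) = 5.977.
The even/odd transcendental equations gain one root per π/2 in z₀, giving N = 1 + ⌊2z₀/π⌋ = 1 + ⌊3.805⌋ = 4.

N = 4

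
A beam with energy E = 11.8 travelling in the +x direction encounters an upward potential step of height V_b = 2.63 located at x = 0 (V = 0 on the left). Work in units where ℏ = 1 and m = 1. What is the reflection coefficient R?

On each side the TISE gives plane waves with k = √(2m(E − V))/ℏ: k₁ = √(2·1·11.8) = 4.858, k₂ = √(2·1·9.17) = 4.283.
Matching ψ and ψ′ at x = 0 gives r = (k₁ − k₂)/(k₁ + k₂), so R = r² = 0.003964 and T = 1 − R = 0.9960.

R = 0.00396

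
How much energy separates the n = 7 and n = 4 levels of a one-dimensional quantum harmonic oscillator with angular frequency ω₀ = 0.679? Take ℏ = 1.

E_n = ℏω₀(n + ½), so ΔE = (7 − 4) ℏω₀ = 3 × 0.679 = 2.037.

ΔE = 2.04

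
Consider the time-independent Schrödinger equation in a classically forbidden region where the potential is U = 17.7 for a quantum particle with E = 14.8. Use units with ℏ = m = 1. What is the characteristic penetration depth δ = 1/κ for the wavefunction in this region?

Since E < U the TISE in this region is ψ'' = κ²ψ with κ = √(2m(U − E))/ℏ.
κ = √(2 × 1 × 2.9) = 2.408. The penetration depth is δ = 1/κ = 0.415.

δ = 0.415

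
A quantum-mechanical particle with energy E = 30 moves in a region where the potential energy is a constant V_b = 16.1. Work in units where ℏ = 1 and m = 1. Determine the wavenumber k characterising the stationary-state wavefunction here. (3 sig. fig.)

k = 5.27

With E > V_b the solution is oscillatory, ψ ∝ e^{±ikx} with k = √(2m(E − V_b))/ℏ.
k = √(2 × 1 × 13.9) = 5.273.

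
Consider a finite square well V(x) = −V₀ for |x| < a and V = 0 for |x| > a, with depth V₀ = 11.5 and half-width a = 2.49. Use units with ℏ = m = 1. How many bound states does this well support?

N = 8

Define the well-strength parameter z₀ = (a/ℏ)√(2mV₀) = 2.49 × √(2·1·11.5) = 11.94.
The even/odd transcendental equations gain one root per π/2 in z₀, giving N = 1 + ⌊2z₀/π⌋ = 1 + ⌊7.602⌋ = 8.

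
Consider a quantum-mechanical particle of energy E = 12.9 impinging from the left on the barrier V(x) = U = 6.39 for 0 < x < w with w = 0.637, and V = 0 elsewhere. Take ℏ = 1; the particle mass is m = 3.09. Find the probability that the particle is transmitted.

T = 0.931

E > U: inside the barrier k₂ = √(2m(E − U))/ℏ = 6.343, k₂w = 4.040.
T = [1 + U² sin²(k₂w) / (4E(E − U))]⁻¹ = 1/1.074 = 0.931.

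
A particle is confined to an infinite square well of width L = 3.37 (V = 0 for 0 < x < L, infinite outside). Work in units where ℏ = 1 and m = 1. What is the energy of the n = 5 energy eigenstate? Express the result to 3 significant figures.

The infinite-well eigenfunctions ψ_n = √(2/L) sin(nπx/L) vanish at both walls, giving E_n = n²π²ℏ²/(2mL²).
E_5 = 5² × π² / (2 × 1 × 3.37²) = 10.86.

E = 10.9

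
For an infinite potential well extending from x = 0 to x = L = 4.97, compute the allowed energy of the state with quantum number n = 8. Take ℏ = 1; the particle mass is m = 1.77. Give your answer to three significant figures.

The infinite-well eigenfunctions ψ_n = √(2/L) sin(nπx/L) vanish at both walls, giving E_n = n²π²ℏ²/(2mL²).
E_8 = 8² × π² / (2 × 1.77 × 4.97²) = 7.224.

E = 7.22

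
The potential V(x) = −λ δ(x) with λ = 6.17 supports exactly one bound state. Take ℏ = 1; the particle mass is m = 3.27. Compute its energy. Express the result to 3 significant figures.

For x ≠ 0 the bound state is ψ ∝ e^{−κ|x|}; integrating the TISE across the delta gives the cusp condition 2κ = 2mλ/ℏ², so κ = 20.18.
Then E = −ℏ²κ²/(2m) = −mλ²/(2ℏ²) = -62.24.

E = -62.2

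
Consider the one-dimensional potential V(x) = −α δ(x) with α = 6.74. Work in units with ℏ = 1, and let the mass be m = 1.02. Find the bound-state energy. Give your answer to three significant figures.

For x ≠ 0 the bound state is ψ ∝ e^{−κ|x|}; integrating the TISE across the delta gives the cusp condition 2κ = 2mα/ℏ², so κ = 6.875.
Then E = −ℏ²κ²/(2m) = −mα²/(2ℏ²) = -23.17.

E = -23.2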